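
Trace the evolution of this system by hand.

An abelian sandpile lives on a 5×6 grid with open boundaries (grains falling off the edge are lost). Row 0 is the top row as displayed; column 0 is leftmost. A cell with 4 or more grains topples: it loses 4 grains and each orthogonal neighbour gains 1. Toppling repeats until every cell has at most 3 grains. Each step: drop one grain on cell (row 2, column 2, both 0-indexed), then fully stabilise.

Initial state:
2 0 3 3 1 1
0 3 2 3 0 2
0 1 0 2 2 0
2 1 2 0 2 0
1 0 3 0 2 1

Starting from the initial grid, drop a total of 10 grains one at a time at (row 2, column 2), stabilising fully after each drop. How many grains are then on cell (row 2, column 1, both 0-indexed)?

0) 2 0 3 3 1 1
0 3 2 3 0 2
0 1 0 2 2 0
2 1 2 0 2 0
1 0 3 0 2 1
1) 2 0 3 3 1 1
0 3 2 3 0 2
0 1 1 2 2 0
2 1 2 0 2 0
1 0 3 0 2 1
2) 2 0 3 3 1 1
0 3 2 3 0 2
0 1 2 2 2 0
2 1 2 0 2 0
1 0 3 0 2 1
3) 2 0 3 3 1 1
0 3 2 3 0 2
0 1 3 2 2 0
2 1 2 0 2 0
1 0 3 0 2 1
4) 2 0 3 3 1 1
0 3 3 3 0 2
0 2 0 3 2 0
2 1 3 0 2 0
1 0 3 0 2 1
5) 2 0 3 3 1 1
0 3 3 3 0 2
0 2 1 3 2 0
2 1 3 0 2 0
1 0 3 0 2 1
6) 2 0 3 3 1 1
0 3 3 3 0 2
0 2 2 3 2 0
2 1 3 0 2 0
1 0 3 0 2 1
7) 2 0 3 3 1 1
0 3 3 3 0 2
0 2 3 3 2 0
2 1 3 0 2 0
1 0 3 0 2 1
8) 2 2 2 1 2 1
1 2 0 3 1 2
1 1 1 2 3 0
2 3 2 2 2 0
1 1 0 1 2 1
9) 2 2 2 1 2 1
1 2 0 3 1 2
1 1 2 2 3 0
2 3 2 2 2 0
1 1 0 1 2 1
10) 2 2 2 1 2 1
1 2 0 3 1 2
1 1 3 2 3 0
2 3 2 2 2 0
1 1 0 1 2 1

1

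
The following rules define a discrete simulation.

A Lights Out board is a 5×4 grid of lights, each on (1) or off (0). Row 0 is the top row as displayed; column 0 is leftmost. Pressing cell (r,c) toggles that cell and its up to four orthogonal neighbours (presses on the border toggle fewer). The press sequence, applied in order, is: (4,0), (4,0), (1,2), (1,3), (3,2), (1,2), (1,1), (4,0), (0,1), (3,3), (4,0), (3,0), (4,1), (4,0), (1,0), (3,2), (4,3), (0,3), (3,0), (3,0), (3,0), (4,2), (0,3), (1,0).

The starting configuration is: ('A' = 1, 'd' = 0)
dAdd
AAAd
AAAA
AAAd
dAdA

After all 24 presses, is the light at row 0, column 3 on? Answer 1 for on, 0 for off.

1

t=0: dAdd
AAAd
AAAA
AAAd
dAdA
t=1: dAdd
AAAd
AAAA
dAAd
AddA
t=2: dAdd
AAAd
AAAA
AAAd
dAdA
t=3: dAAd
AddA
AAdA
AAAd
dAdA
t=4: dAAA
AdAd
AAdd
AAAd
dAdA
t=5: dAAA
AdAd
AAAd
AddA
dAAA
t=6: dAdA
AAdA
AAdd
AddA
dAAA
t=7: dddA
ddAA
Addd
AddA
dAAA
t=8: dddA
ddAA
Addd
dddA
AdAA
t=9: AAAA
dAAA
Addd
dddA
AdAA
t=10: AAAA
dAAA
AddA
ddAd
AdAd
t=11: AAAA
dAAA
AddA
AdAd
dAAd
t=12: AAAA
dAAA
dddA
dAAd
AAAd
t=13: AAAA
dAAA
dddA
ddAd
dddd
t=14: AAAA
dAAA
dddA
AdAd
AAdd
t=15: dAAA
AdAA
AddA
AdAd
AAdd
t=16: dAAA
AdAA
AdAA
AAdA
AAAd
t=17: dAAA
AdAA
AdAA
AAdd
AAdA
t=18: dAdd
AdAd
AdAA
AAdd
AAdA
t=19: dAdd
AdAd
ddAA
dddd
dAdA
t=20: dAdd
AdAd
AdAA
AAdd
AAdA
t=21: dAdd
AdAd
ddAA
dddd
dAdA
t=22: dAdd
AdAd
ddAA
ddAd
ddAd
t=23: dAAA
AdAA
ddAA
ddAd
ddAd
t=24: AAAA
dAAA
AdAA
ddAd
ddAd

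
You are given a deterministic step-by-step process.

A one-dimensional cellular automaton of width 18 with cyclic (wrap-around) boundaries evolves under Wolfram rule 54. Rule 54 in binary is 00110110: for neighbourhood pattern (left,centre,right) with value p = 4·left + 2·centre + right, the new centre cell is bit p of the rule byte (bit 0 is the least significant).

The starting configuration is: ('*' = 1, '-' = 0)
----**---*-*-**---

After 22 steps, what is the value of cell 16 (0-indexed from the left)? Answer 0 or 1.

gen 0: ----**---*-*-**---
gen 1: ---*--*-*****--*--
gen 2: --******-----****-
gen 3: -*------*---*----*
gen 4: ***----***-***--**
gen 5: ---*--*---*---**--
gen 6: --******-***-*--*-
gen 7: -*------*---******
gen 8: ***----***-*------
gen 9: ---*--*---***----*
gen 10: *-******-*---*--**
gen 11: -*------***-****--
gen 12: ***----*---*----*-
gen 13: ---*--***-***--***
gen 14: *-****---*---**---
gen 15: **----*-***-*--*-*
gen 16: --*--***---******-
gen 17: -****---*-*------*
gen 18: *----*-*****----**
gen 19: -*--***-----*--*--
gen 20: ****---*---******-
gen 21: ----*-***-*------*
gen 22: *--***---***----**

1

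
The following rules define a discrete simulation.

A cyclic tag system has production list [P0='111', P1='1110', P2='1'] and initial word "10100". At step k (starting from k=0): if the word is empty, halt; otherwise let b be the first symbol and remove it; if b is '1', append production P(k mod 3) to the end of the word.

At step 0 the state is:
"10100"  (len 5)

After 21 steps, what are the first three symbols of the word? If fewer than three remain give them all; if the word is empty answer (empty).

111

0) "10100"  (len 5)
1) "0100111"  (len 7)
2) "100111"  (len 6)
3) "001111"  (len 6)
4) "01111"  (len 5)
5) "1111"  (len 4)
6) "1111"  (len 4)
7) "111111"  (len 6)
8) "111111110"  (len 9)
9) "111111101"  (len 9)
10) "11111101111"  (len 11)
11) "11111011111110"  (len 14)
12) "11110111111101"  (len 14)
13) "1110111111101111"  (len 16)
14) "1101111111011111110"  (len 19)
15) "1011111110111111101"  (len 19)
16) "011111110111111101111"  (len 21)
17) "11111110111111101111"  (len 20)
18) "11111101111111011111"  (len 20)
19) "1111101111111011111111"  (len 22)
20) "1111011111110111111111110"  (len 25)
21) "1110111111101111111111101"  (len 25)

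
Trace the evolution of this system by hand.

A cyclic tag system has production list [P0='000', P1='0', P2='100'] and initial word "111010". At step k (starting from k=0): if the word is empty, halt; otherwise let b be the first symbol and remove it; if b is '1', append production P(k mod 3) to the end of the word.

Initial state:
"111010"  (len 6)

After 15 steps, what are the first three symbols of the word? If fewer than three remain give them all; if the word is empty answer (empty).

0) "111010"  (len 6)
1) "11010000"  (len 8)
2) "10100000"  (len 8)
3) "0100000100"  (len 10)
4) "100000100"  (len 9)
5) "000001000"  (len 9)
6) "00001000"  (len 8)
7) "0001000"  (len 7)
8) "001000"  (len 6)
9) "01000"  (len 5)
10) "1000"  (len 4)
11) "0000"  (len 4)
12) "000"  (len 3)
13) "00"  (len 2)
14) "0"  (len 1)
15) (halted — word empty)

(empty)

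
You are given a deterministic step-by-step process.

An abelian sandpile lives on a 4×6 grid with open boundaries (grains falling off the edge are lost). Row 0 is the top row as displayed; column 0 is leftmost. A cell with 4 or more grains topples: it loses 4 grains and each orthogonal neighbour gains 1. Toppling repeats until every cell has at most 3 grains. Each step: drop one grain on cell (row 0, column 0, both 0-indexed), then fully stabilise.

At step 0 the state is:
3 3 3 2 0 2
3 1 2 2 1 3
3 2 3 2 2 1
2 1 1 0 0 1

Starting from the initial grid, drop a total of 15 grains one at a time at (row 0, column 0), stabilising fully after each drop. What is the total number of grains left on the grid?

gen 0: 3 3 3 2 0 2
3 1 2 2 1 3
3 2 3 2 2 1
2 1 1 0 0 1
gen 1: 2 1 0 3 0 2
1 3 3 2 1 3
0 3 3 2 2 1
3 1 1 0 0 1
gen 2: 3 1 0 3 0 2
1 3 3 2 1 3
0 3 3 2 2 1
3 1 1 0 0 1
gen 3: 0 2 0 3 0 2
2 3 3 2 1 3
0 3 3 2 2 1
3 1 1 0 0 1
gen 4: 1 2 0 3 0 2
2 3 3 2 1 3
0 3 3 2 2 1
3 1 1 0 0 1
gen 5: 2 2 0 3 0 2
2 3 3 2 1 3
0 3 3 2 2 1
3 1 1 0 0 1
gen 6: 3 2 0 3 0 2
2 3 3 2 1 3
0 3 3 2 2 1
3 1 1 0 0 1
gen 7: 0 3 0 3 0 2
3 3 3 2 1 3
0 3 3 2 2 1
3 1 1 0 0 1
gen 8: 1 3 0 3 0 2
3 3 3 2 1 3
0 3 3 2 2 1
3 1 1 0 0 1
gen 9: 2 3 0 3 0 2
3 3 3 2 1 3
0 3 3 2 2 1
3 1 1 0 0 1
gen 10: 3 3 0 3 0 2
3 3 3 2 1 3
0 3 3 2 2 1
3 1 1 0 0 1
gen 11: 2 1 2 3 0 2
1 3 1 3 1 3
2 1 1 3 2 1
3 2 2 0 0 1
gen 12: 3 1 2 3 0 2
1 3 1 3 1 3
2 1 1 3 2 1
3 2 2 0 0 1
gen 13: 0 2 2 3 0 2
2 3 1 3 1 3
2 1 1 3 2 1
3 2 2 0 0 1
gen 14: 1 2 2 3 0 2
2 3 1 3 1 3
2 1 1 3 2 1
3 2 2 0 0 1
gen 15: 2 2 2 3 0 2
2 3 1 3 1 3
2 1 1 3 2 1
3 2 2 0 0 1

42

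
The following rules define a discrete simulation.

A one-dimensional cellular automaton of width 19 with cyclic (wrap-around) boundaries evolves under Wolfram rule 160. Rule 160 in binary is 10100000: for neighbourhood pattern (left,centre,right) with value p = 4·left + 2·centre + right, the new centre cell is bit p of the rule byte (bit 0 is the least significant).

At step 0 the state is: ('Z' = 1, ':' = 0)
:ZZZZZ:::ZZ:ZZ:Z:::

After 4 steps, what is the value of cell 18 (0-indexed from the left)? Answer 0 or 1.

0

k=0  :ZZZZZ:::ZZ:ZZ:Z:::
k=1  ::ZZZ::::::Z::Z::::
k=2  :::Z:::::::::::::::
k=3  :::::::::::::::::::
k=4  :::::::::::::::::::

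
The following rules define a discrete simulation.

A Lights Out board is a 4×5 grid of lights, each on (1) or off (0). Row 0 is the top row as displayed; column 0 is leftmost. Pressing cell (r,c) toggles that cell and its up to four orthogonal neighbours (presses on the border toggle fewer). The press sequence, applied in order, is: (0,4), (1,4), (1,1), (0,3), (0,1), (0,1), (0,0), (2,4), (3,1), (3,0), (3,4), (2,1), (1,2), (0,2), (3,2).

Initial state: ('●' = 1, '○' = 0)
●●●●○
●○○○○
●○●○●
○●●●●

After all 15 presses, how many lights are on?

[0] ●●●●○
●○○○○
●○●○●
○●●●●
[1] ●●●○●
●○○○●
●○●○●
○●●●●
[2] ●●●○○
●○○●○
●○●○○
○●●●●
[3] ●○●○○
○●●●○
●●●○○
○●●●●
[4] ●○○●●
○●●○○
●●●○○
○●●●●
[5] ○●●●●
○○●○○
●●●○○
○●●●●
[6] ●○○●●
○●●○○
●●●○○
○●●●●
[7] ○●○●●
●●●○○
●●●○○
○●●●●
[8] ○●○●●
●●●○●
●●●●●
○●●●○
[9] ○●○●●
●●●○●
●○●●●
●○○●○
[10] ○●○●●
●●●○●
○○●●●
○●○●○
[11] ○●○●●
●●●○●
○○●●○
○●○○●
[12] ○●○●●
●○●○●
●●○●○
○○○○●
[13] ○●●●●
●●○●●
●●●●○
○○○○●
[14] ○○○○●
●●●●●
●●●●○
○○○○●
[15] ○○○○●
●●●●●
●●○●○
○●●●●

13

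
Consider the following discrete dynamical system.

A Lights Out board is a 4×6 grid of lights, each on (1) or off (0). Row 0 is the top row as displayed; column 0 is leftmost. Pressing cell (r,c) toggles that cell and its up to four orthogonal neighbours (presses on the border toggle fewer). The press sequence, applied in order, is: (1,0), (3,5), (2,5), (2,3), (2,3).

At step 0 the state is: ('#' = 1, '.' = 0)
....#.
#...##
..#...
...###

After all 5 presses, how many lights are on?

9

step 0: ....#.
#...##
..#...
...###
step 1: #...#.
.#..##
#.#...
...###
step 2: #...#.
.#..##
#.#..#
...#..
step 3: #...#.
.#..#.
#.#.#.
...#.#
step 4: #...#.
.#.##.
#..#..
.....#
step 5: #...#.
.#..#.
#.#.#.
...#.#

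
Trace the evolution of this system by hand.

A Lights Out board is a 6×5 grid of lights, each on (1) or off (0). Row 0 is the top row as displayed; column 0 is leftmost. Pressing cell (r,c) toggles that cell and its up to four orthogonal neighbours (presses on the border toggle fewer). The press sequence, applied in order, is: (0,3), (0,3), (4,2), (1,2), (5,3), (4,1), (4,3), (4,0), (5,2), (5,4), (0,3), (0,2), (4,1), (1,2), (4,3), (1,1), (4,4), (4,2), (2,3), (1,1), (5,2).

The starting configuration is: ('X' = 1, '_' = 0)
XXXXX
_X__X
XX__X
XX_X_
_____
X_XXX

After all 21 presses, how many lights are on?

k=0  XXXXX
_X__X
XX__X
XX_X_
_____
X_XXX
k=1  XX___
_X_XX
XX__X
XX_X_
_____
X_XXX
k=2  XXXXX
_X__X
XX__X
XX_X_
_____
X_XXX
k=3  XXXXX
_X__X
XX__X
XXXX_
_XXX_
X__XX
k=4  XX_XX
__XXX
XXX_X
XXXX_
_XXX_
X__XX
k=5  XX_XX
__XXX
XXX_X
XXXX_
_XX__
X_X__
k=6  XX_XX
__XXX
XXX_X
X_XX_
X____
XXX__
k=7  XX_XX
__XXX
XXX_X
X_X__
X_XXX
XXXX_
k=8  XX_XX
__XXX
XXX_X
__X__
_XXXX
_XXX_
k=9  XX_XX
__XXX
XXX_X
__X__
_X_XX
_____
k=10  XX_XX
__XXX
XXX_X
__X__
_X_X_
___XX
k=11  XXX__
__X_X
XXX_X
__X__
_X_X_
___XX
k=12  X__X_
____X
XXX_X
__X__
_X_X_
___XX
k=13  X__X_
____X
XXX_X
_XX__
X_XX_
_X_XX
k=14  X_XX_
_XXXX
XX__X
_XX__
X_XX_
_X_XX
k=15  X_XX_
_XXXX
XX__X
_XXX_
X___X
_X__X
k=16  XXXX_
X__XX
X___X
_XXX_
X___X
_X__X
k=17  XXXX_
X__XX
X___X
_XXXX
X__X_
_X___
k=18  XXXX_
X__XX
X___X
_X_XX
XXX__
_XX__
k=19  XXXX_
X___X
X_XX_
_X__X
XXX__
_XX__
k=20  X_XX_
_XX_X
XXXX_
_X__X
XXX__
_XX__
k=21  X_XX_
_XX_X
XXXX_
_X__X
XX___
___X_

15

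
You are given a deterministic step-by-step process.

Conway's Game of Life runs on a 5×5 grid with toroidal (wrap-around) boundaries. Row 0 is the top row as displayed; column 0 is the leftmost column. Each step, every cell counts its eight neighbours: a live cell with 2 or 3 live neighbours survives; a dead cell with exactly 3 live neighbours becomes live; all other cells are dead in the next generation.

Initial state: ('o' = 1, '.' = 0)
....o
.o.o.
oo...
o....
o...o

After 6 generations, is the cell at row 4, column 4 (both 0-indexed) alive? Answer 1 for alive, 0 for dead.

0

gen 0: ....o
.o.o.
oo...
o....
o...o
gen 1: ...oo
.oo.o
ooo.o
.....
o...o
gen 2: .oo..
.....
..o.o
...o.
o..oo
gen 3: ooooo
.ooo.
...o.
o.o..
oo.oo
gen 4: .....
.....
...oo
o.o..
.....
gen 5: .....
.....
...oo
...oo
.....
gen 6: .....
.....
...oo
...oo
.....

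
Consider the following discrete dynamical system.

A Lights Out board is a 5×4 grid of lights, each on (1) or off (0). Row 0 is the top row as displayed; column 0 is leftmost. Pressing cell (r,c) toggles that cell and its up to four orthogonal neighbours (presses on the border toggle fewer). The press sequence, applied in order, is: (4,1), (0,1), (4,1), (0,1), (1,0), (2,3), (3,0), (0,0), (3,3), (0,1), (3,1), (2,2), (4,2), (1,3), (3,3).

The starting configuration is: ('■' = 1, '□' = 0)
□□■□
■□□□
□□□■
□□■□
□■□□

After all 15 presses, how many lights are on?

8

k=0  □□■□
■□□□
□□□■
□□■□
□■□□
k=1  □□■□
■□□□
□□□■
□■■□
■□■□
k=2  ■■□□
■■□□
□□□■
□■■□
■□■□
k=3  ■■□□
■■□□
□□□■
□□■□
□■□□
k=4  □□■□
■□□□
□□□■
□□■□
□■□□
k=5  ■□■□
□■□□
■□□■
□□■□
□■□□
k=6  ■□■□
□■□■
■□■□
□□■■
□■□□
k=7  ■□■□
□■□■
□□■□
■■■■
■■□□
k=8  □■■□
■■□■
□□■□
■■■■
■■□□
k=9  □■■□
■■□■
□□■■
■■□□
■■□■
k=10  ■□□□
■□□■
□□■■
■■□□
■■□■
k=11  ■□□□
■□□■
□■■■
□□■□
■□□■
k=12  ■□□□
■□■■
□□□□
□□□□
■□□■
k=13  ■□□□
■□■■
□□□□
□□■□
■■■□
k=14  ■□□■
■□□□
□□□■
□□■□
■■■□
k=15  ■□□■
■□□□
□□□□
□□□■
■■■■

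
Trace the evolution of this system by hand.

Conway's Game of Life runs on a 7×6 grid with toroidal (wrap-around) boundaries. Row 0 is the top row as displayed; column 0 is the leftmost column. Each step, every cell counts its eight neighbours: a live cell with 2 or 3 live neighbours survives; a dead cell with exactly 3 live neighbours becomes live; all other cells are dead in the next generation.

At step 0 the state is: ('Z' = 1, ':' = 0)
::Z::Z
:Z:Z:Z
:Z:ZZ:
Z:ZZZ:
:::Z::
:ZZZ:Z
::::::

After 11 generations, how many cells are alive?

4

[0] ::Z::Z
:Z:Z:Z
:Z:ZZ:
Z:ZZZ:
:::Z::
:ZZZ:Z
::::::
[1] Z:Z:Z:
:Z:Z:Z
:Z::::
:Z:::Z
Z::::Z
::ZZZ:
ZZ:ZZ:
[2] ::::::
:Z:ZZZ
:Z::Z:
:Z:::Z
ZZZZ:Z
::Z:::
Z:::::
[3] Z:::ZZ
Z:ZZZZ
:Z:Z::
:::Z:Z
:::ZZZ
::ZZ:Z
::::::
[4] ZZ::::
::Z:::
:Z::::
Z::Z:Z
Z::::Z
::ZZ:Z
Z::Z::
[5] ZZZ:::
Z:Z:::
ZZZ:::
:Z::ZZ
:ZZZ::
:ZZZ:Z
Z::ZZZ
[6] ::Z:Z:
:::Z:Z
::ZZ::
::::ZZ
:::::Z
:::::Z
::::::
[7] :::ZZ:
::::::
::ZZ:Z
:::ZZZ
Z::::Z
::::::
::::::
[8] ::::::
::Z:::
::ZZ:Z
::ZZ::
Z::::Z
::::::
::::::
[9] ::::::
::ZZ::
:Z::Z:
ZZZZ:Z
::::::
::::::
::::::
[10] ::::::
::ZZ::
::::ZZ
ZZZZZZ
ZZZ:::
::::::
::::::
[11] ::::::
:::ZZ:
::::::
::::::
::::Z:
:Z::::
::::::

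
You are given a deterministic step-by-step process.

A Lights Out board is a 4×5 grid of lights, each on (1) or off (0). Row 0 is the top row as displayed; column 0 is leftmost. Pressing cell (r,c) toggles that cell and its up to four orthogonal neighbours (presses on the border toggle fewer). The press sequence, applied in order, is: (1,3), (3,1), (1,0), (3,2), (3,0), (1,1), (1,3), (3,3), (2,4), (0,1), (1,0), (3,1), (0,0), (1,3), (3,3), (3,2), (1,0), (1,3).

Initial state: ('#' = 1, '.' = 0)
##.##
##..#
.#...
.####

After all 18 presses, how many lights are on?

[0] ##.##
##..#
.#...
.####
[1] ##..#
####.
.#.#.
.####
[2] ##..#
####.
...#.
#..##
[3] .#..#
..##.
#..#.
#..##
[4] .#..#
..##.
#.##.
###.#
[5] .#..#
..##.
..##.
..#.#
[6] ....#
##.#.
.###.
..#.#
[7] ...##
###.#
.##..
..#.#
[8] ...##
###.#
.###.
...#.
[9] ...##
###..
.##.#
...##
[10] #####
#.#..
.##.#
...##
[11] .####
.##..
###.#
...##
[12] .####
.##..
#.#.#
#####
[13] #.###
###..
#.#.#
#####
[14] #.#.#
##.##
#.###
#####
[15] #.#.#
##.##
#.#.#
##...
[16] #.#.#
##.##
#...#
#.##.
[17] ..#.#
...##
....#
#.##.
[18] ..###
..#..
...##
#.##.

9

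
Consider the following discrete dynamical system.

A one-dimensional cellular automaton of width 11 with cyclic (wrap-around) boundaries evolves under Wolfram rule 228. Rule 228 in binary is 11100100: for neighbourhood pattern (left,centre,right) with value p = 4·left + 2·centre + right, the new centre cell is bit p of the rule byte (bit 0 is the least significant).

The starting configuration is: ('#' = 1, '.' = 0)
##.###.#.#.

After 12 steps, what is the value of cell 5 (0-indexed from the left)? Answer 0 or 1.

step 0: ##.###.#.#.
step 1: .##.#######
step 2: #.##.######
step 3: ##.##.#####
step 4: ###.##.####
step 5: ####.##.###
step 6: #####.##.##
step 7: ######.##.#
step 8: #######.##.
step 9: .#######.##
step 10: #.#######.#
step 11: ##.#######.
step 12: .##.#######

1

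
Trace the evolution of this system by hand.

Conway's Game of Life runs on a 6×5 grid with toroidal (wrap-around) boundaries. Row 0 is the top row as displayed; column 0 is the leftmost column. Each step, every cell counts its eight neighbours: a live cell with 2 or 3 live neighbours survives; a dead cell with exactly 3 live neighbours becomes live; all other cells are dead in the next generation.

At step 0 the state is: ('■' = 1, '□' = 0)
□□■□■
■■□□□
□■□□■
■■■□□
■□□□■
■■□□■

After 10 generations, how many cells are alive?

9

[0] □□■□■
■■□□□
□■□□■
■■■□□
■□□□■
■■□□■
[1] □□■■■
□■■■■
□□□□■
□□■■□
□□■■□
□■□□□
[2] □□□□■
□■□□□
■■□□■
□□■□■
□■□■□
□■□□■
[3] □□□□□
□■□□■
□■■■■
□□■□■
□■□■■
□□■■■
[4] ■□■□■
□■□□■
□■□□■
□□□□□
□■□□□
■□■□■
[5] □□■□□
□■■□■
□□□□□
■□□□□
■■□□□
□□■□■
[6] ■□■□□
□■■■□
■■□□□
■■□□□
■■□□■
■□■■□
[7] ■□□□□
□□□■■
□□□□■
□□■□□
□□□■□
□□■■□
[8] □□■□□
■□□■■
□□□□■
□□□■□
□□□■□
□□■■■
[9] ■■■□□
■□□■■
■□□□□
□□□■■
□□□□□
□□■□■
[10] □□■□□
□□■■□
■□□□□
□□□□■
□□□□■
■□■■□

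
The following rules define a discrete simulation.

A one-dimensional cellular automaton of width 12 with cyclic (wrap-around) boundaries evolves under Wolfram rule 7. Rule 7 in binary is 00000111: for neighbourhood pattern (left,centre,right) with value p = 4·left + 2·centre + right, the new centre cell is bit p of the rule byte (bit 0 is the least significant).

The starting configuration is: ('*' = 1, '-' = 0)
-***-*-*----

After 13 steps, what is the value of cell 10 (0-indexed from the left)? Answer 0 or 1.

step 0: -***-*-*----
step 1: *----*-*-***
step 2: --****-*----
step 3: **-----*-***
step 4: ---*****----
step 5: ***------***
step 6: ----*****---
step 7: ****------**
step 8: -----*****--
step 9: *****------*
step 10: ------*****-
step 11: ******------
step 12: -------*****
step 13: -******-----

0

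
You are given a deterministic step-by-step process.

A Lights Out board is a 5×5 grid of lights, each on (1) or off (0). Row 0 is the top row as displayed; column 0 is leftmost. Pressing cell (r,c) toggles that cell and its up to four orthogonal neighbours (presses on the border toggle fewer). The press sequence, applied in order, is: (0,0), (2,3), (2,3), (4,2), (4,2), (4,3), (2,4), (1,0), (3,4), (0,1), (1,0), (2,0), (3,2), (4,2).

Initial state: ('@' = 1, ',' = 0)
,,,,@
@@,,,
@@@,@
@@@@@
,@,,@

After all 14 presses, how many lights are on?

10

[0] ,,,,@
@@,,,
@@@,@
@@@@@
,@,,@
[1] @@,,@
,@,,,
@@@,@
@@@@@
,@,,@
[2] @@,,@
,@,@,
@@,@,
@@@,@
,@,,@
[3] @@,,@
,@,,,
@@@,@
@@@@@
,@,,@
[4] @@,,@
,@,,,
@@@,@
@@,@@
,,@@@
[5] @@,,@
,@,,,
@@@,@
@@@@@
,@,,@
[6] @@,,@
,@,,,
@@@,@
@@@,@
,@@@,
[7] @@,,@
,@,,@
@@@@,
@@@,,
,@@@,
[8] ,@,,@
@,,,@
,@@@,
@@@,,
,@@@,
[9] ,@,,@
@,,,@
,@@@@
@@@@@
,@@@@
[10] @,@,@
@@,,@
,@@@@
@@@@@
,@@@@
[11] ,,@,@
,,,,@
@@@@@
@@@@@
,@@@@
[12] ,,@,@
@,,,@
,,@@@
,@@@@
,@@@@
[13] ,,@,@
@,,,@
,,,@@
,,,,@
,@,@@
[14] ,,@,@
@,,,@
,,,@@
,,@,@
,,@,@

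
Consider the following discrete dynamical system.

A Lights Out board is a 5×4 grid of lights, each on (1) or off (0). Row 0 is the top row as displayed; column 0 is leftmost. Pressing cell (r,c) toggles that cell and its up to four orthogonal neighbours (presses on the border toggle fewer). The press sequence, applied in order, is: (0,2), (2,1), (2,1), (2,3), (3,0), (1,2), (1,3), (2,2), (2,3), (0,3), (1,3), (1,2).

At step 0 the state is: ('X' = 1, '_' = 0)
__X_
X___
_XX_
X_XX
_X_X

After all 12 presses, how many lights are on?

11

k=0  __X_
X___
_XX_
X_XX
_X_X
k=1  _X_X
X_X_
_XX_
X_XX
_X_X
k=2  _X_X
XXX_
X___
XXXX
_X_X
k=3  _X_X
X_X_
_XX_
X_XX
_X_X
k=4  _X_X
X_XX
_X_X
X_X_
_X_X
k=5  _X_X
X_XX
XX_X
_XX_
XX_X
k=6  _XXX
XX__
XXXX
_XX_
XX_X
k=7  _XX_
XXXX
XXX_
_XX_
XX_X
k=8  _XX_
XX_X
X__X
_X__
XX_X
k=9  _XX_
XX__
X_X_
_X_X
XX_X
k=10  _X_X
XX_X
X_X_
_X_X
XX_X
k=11  _X__
XXX_
X_XX
_X_X
XX_X
k=12  _XX_
X__X
X__X
_X_X
XX_X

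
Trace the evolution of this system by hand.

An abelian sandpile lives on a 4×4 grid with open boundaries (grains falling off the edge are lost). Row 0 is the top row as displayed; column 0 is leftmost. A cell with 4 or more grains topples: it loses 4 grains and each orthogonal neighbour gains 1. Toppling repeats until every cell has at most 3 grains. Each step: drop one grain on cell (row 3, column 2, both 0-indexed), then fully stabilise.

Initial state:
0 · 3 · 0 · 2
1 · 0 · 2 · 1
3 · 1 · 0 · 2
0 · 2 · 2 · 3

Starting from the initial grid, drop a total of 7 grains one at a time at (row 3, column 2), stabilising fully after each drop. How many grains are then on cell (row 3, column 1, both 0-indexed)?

0

t=0: 0 · 3 · 0 · 2
1 · 0 · 2 · 1
3 · 1 · 0 · 2
0 · 2 · 2 · 3
t=1: 0 · 3 · 0 · 2
1 · 0 · 2 · 1
3 · 1 · 0 · 2
0 · 2 · 3 · 3
t=2: 0 · 3 · 0 · 2
1 · 0 · 2 · 1
3 · 1 · 1 · 3
0 · 3 · 1 · 0
t=3: 0 · 3 · 0 · 2
1 · 0 · 2 · 1
3 · 1 · 1 · 3
0 · 3 · 2 · 0
t=4: 0 · 3 · 0 · 2
1 · 0 · 2 · 1
3 · 1 · 1 · 3
0 · 3 · 3 · 0
t=5: 0 · 3 · 0 · 2
1 · 0 · 2 · 1
3 · 2 · 2 · 3
1 · 0 · 1 · 1
t=6: 0 · 3 · 0 · 2
1 · 0 · 2 · 1
3 · 2 · 2 · 3
1 · 0 · 2 · 1
t=7: 0 · 3 · 0 · 2
1 · 0 · 2 · 1
3 · 2 · 2 · 3
1 · 0 · 3 · 1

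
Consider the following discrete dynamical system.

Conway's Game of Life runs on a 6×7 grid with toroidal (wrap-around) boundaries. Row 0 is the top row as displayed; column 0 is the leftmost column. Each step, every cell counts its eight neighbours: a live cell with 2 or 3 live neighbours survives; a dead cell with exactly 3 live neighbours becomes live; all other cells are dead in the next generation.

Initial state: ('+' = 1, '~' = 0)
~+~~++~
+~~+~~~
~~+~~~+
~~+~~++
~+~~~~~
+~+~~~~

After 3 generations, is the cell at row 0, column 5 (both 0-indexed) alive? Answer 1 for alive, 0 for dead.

[0] ~+~~++~
+~~+~~~
~~+~~~+
~~+~~++
~+~~~~~
+~+~~~~
[1] +++++~+
+++++++
++++~++
+++~~++
+++~~~+
+~+~~~~
[2] ~~~~~~~
~~~~~~~
~~~~~~~
~~~~+~~
~~~+~+~
~~~~~+~
[3] ~~~~~~~
~~~~~~~
~~~~~~~
~~~~+~~
~~~~~+~
~~~~+~~

0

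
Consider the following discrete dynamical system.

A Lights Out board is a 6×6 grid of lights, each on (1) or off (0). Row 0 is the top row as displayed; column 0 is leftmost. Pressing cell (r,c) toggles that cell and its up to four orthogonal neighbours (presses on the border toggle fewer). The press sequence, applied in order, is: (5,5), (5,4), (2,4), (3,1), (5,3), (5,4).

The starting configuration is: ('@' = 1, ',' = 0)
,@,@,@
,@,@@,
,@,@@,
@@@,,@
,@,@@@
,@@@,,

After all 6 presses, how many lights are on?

11

gen 0: ,@,@,@
,@,@@,
,@,@@,
@@@,,@
,@,@@@
,@@@,,
gen 1: ,@,@,@
,@,@@,
,@,@@,
@@@,,@
,@,@@,
,@@@@@
gen 2: ,@,@,@
,@,@@,
,@,@@,
@@@,,@
,@,@,,
,@@,,,
gen 3: ,@,@,@
,@,@,,
,@,,,@
@@@,@@
,@,@,,
,@@,,,
gen 4: ,@,@,@
,@,@,,
,,,,,@
,,,,@@
,,,@,,
,@@,,,
gen 5: ,@,@,@
,@,@,,
,,,,,@
,,,,@@
,,,,,,
,@,@@,
gen 6: ,@,@,@
,@,@,,
,,,,,@
,,,,@@
,,,,@,
,@,,,@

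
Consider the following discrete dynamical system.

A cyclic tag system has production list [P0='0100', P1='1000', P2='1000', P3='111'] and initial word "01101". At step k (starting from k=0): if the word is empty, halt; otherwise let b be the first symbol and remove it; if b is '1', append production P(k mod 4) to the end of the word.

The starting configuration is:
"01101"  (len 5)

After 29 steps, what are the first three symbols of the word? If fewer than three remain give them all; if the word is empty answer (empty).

100

k=0  "01101"  (len 5)
k=1  "1101"  (len 4)
k=2  "1011000"  (len 7)
k=3  "0110001000"  (len 10)
k=4  "110001000"  (len 9)
k=5  "100010000100"  (len 12)
k=6  "000100001001000"  (len 15)
k=7  "00100001001000"  (len 14)
k=8  "0100001001000"  (len 13)
k=9  "100001001000"  (len 12)
k=10  "000010010001000"  (len 15)
k=11  "00010010001000"  (len 14)
k=12  "0010010001000"  (len 13)
k=13  "010010001000"  (len 12)
k=14  "10010001000"  (len 11)
k=15  "00100010001000"  (len 14)
k=16  "0100010001000"  (len 13)
k=17  "100010001000"  (len 12)
k=18  "000100010001000"  (len 15)
k=19  "00100010001000"  (len 14)
k=20  "0100010001000"  (len 13)
k=21  "100010001000"  (len 12)
k=22  "000100010001000"  (len 15)
k=23  "00100010001000"  (len 14)
k=24  "0100010001000"  (len 13)
k=25  "100010001000"  (len 12)
k=26  "000100010001000"  (len 15)
k=27  "00100010001000"  (len 14)
k=28  "0100010001000"  (len 13)
k=29  "100010001000"  (len 12)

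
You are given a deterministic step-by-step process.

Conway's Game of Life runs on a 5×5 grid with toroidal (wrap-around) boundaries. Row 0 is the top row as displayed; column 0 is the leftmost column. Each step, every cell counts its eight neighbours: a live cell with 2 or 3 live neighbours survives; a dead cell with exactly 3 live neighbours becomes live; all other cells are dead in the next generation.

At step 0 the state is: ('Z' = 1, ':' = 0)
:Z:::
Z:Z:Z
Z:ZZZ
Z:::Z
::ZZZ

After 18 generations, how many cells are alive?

step 0: :Z:::
Z:Z:Z
Z:ZZZ
Z:::Z
::ZZZ
step 1: :Z:::
::Z::
::Z::
:::::
:ZZZZ
step 2: ZZ:::
:ZZ::
:::::
:Z:::
ZZZZ:
step 3: :::ZZ
ZZZ::
:ZZ::
ZZ:::
::::Z
step 4: :ZZZZ
Z:::Z
:::::
ZZZ::
:::ZZ
step 5: :ZZ::
ZZZ:Z
::::Z
ZZZZZ
:::::
step 6: ::ZZ:
::Z:Z
:::::
ZZZZZ
::::Z
step 7: ::Z:Z
::Z::
:::::
ZZZZZ
:::::
step 8: :::Z:
:::Z:
Z:::Z
ZZZZZ
:::::
step 9: :::::
:::Z:
:::::
:ZZZ:
ZZ:::
step 10: :::::
:::::
:::Z:
ZZZ::
ZZ:::
step 11: :::::
:::::
:ZZ::
Z:Z:Z
Z:Z::
step 12: :::::
:::::
ZZZZ:
Z:Z:Z
Z::ZZ
step 13: ::::Z
:ZZ::
Z:ZZ:
:::::
ZZ:Z:
step 14: :::ZZ
ZZZ:Z
::ZZ:
Z::Z:
Z:::Z
step 15: ::Z::
ZZ:::
:::::
ZZZZ:
Z::::
step 16: Z::::
:Z:::
::::Z
ZZZ:Z
Z::ZZ
step 17: ZZ:::
Z::::
::ZZZ
:ZZ::
::ZZ:
step 18: ZZZ:Z
Z:ZZ:
Z:ZZZ
:Z::Z
Z::Z:

15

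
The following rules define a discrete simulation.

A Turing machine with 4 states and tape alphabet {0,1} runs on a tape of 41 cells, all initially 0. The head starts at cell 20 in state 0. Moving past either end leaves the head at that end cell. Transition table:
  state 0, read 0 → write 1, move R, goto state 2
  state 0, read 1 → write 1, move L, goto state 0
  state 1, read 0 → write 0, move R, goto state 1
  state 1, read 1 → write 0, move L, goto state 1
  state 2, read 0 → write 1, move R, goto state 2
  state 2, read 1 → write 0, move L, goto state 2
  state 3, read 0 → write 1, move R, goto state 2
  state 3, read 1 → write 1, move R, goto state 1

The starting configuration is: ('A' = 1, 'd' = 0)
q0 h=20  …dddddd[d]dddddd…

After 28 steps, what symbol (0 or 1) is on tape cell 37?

0

0) q0 h=20  …dddddd[d]dddddd…
1) q2 h=21  …dddddA[d]dddddd…
2) q2 h=22  …ddddAA[d]dddddd…
3) q2 h=23  …dddAAA[d]dddddd…
4) q2 h=24  …ddAAAA[d]dddddd…
5) q2 h=25  …dAAAAA[d]dddddd…
6) q2 h=26  …AAAAAA[d]dddddd…
7) q2 h=27  …AAAAAA[d]dddddd…
8) q2 h=28  …AAAAAA[d]dddddd…
9) q2 h=29  …AAAAAA[d]dddddd…
10) q2 h=30  …AAAAAA[d]dddddd…
11) q2 h=31  …AAAAAA[d]dddddd…
12) q2 h=32  …AAAAAA[d]dddddd…
13) q2 h=33  …AAAAAA[d]dddddd…
14) q2 h=34  …AAAAAA[d]dddddd|
15) q2 h=35  …AAAAAA[d]ddddd|
16) q2 h=36  …AAAAAA[d]dddd|
17) q2 h=37  …AAAAAA[d]ddd|
18) q2 h=38  …AAAAAA[d]dd|
19) q2 h=39  …AAAAAA[d]d|
20) q2 h=40  …AAAAAA[d]|
21) q2 h=40  …AAAAAA[A]|
22) q2 h=39  …AAAAAA[A]d|
23) q2 h=38  …AAAAAA[A]dd|
24) q2 h=37  …AAAAAA[A]ddd|
25) q2 h=36  …AAAAAA[A]dddd|
26) q2 h=35  …AAAAAA[A]ddddd|
27) q2 h=34  …AAAAAA[A]dddddd|
28) q2 h=33  …AAAAAA[A]dddddd…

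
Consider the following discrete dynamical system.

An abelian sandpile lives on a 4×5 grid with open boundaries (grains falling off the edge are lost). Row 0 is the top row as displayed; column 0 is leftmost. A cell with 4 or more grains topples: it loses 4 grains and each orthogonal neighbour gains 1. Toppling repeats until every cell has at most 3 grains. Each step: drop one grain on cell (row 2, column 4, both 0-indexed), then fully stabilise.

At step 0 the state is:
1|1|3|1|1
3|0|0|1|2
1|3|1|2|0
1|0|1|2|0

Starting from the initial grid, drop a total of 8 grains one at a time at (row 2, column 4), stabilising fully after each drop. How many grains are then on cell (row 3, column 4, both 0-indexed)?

2

t=0: 1|1|3|1|1
3|0|0|1|2
1|3|1|2|0
1|0|1|2|0
t=1: 1|1|3|1|1
3|0|0|1|2
1|3|1|2|1
1|0|1|2|0
t=2: 1|1|3|1|1
3|0|0|1|2
1|3|1|2|2
1|0|1|2|0
t=3: 1|1|3|1|1
3|0|0|1|2
1|3|1|2|3
1|0|1|2|0
t=4: 1|1|3|1|1
3|0|0|1|3
1|3|1|3|0
1|0|1|2|1
t=5: 1|1|3|1|1
3|0|0|1|3
1|3|1|3|1
1|0|1|2|1
t=6: 1|1|3|1|1
3|0|0|1|3
1|3|1|3|2
1|0|1|2|1
t=7: 1|1|3|1|1
3|0|0|1|3
1|3|1|3|3
1|0|1|2|1
t=8: 1|1|3|1|2
3|0|0|3|0
1|3|2|0|2
1|0|1|3|2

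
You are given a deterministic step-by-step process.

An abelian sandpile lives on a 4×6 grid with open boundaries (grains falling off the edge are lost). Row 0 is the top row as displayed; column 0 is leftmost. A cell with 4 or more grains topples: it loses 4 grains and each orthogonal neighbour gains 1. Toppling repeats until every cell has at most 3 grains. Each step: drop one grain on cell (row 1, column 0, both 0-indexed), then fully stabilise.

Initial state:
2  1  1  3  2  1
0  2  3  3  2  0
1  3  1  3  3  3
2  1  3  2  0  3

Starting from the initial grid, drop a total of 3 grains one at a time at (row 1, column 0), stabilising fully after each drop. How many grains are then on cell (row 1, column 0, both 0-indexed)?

k=0  2  1  1  3  2  1
0  2  3  3  2  0
1  3  1  3  3  3
2  1  3  2  0  3
k=1  2  1  1  3  2  1
1  2  3  3  2  0
1  3  1  3  3  3
2  1  3  2  0  3
k=2  2  1  1  3  2  1
2  2  3  3  2  0
1  3  1  3  3  3
2  1  3  2  0  3
k=3  2  1  1  3  2  1
3  2  3  3  2  0
1  3  1  3  3  3
2  1  3  2  0  3

3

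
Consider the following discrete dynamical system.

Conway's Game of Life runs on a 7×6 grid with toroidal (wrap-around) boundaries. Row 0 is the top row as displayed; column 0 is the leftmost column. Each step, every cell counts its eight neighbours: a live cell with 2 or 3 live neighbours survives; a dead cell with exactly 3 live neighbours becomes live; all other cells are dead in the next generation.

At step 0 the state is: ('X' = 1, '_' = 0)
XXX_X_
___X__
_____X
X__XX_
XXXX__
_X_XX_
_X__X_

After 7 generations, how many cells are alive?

22

t=0: XXX_X_
___X__
_____X
X__XX_
XXXX__
_X_XX_
_X__X_
t=1: XXX_XX
XXXXXX
___X_X
X__XX_
X_____
____XX
____X_
t=2: ______
______
______
X__XX_
X__X__
____XX
_X____
t=3: ______
______
______
___XXX
X__X__
X___XX
______
t=4: ______
______
____X_
___XXX
X__X__
X___XX
_____X
t=5: ______
______
___XXX
___X_X
X__X__
X___X_
X___XX
t=6: _____X
____X_
___X_X
X_XX_X
X__X__
XX_XX_
X___X_
t=7: ____XX
____XX
X_XX_X
XXXX_X
______
XXXXX_
XX_XX_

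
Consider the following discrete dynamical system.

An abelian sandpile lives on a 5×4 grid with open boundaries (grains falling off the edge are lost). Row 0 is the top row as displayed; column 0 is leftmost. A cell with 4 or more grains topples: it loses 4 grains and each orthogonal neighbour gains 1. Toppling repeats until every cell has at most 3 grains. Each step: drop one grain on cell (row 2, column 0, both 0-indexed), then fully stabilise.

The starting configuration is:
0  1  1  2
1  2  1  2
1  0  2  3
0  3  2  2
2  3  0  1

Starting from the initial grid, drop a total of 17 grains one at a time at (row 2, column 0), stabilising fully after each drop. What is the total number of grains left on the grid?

0) 0  1  1  2
1  2  1  2
1  0  2  3
0  3  2  2
2  3  0  1
1) 0  1  1  2
1  2  1  2
2  0  2  3
0  3  2  2
2  3  0  1
2) 0  1  1  2
1  2  1  2
3  0  2  3
0  3  2  2
2  3  0  1
3) 0  1  1  2
2  2  1  2
0  1  2  3
1  3  2  2
2  3  0  1
4) 0  1  1  2
2  2  1  2
1  1  2  3
1  3  2  2
2  3  0  1
5) 0  1  1  2
2  2  1  2
2  1  2  3
1  3  2  2
2  3  0  1
6) 0  1  1  2
2  2  1  2
3  1  2  3
1  3  2  2
2  3  0  1
7) 0  1  1  2
3  2  1  2
0  2  2  3
2  3  2  2
2  3  0  1
8) 0  1  1  2
3  2  1  2
1  2  2  3
2  3  2  2
2  3  0  1
9) 0  1  1  2
3  2  1  2
2  2  2  3
2  3  2  2
2  3  0  1
10) 0  1  1  2
3  2  1  2
3  2  2  3
2  3  2  2
2  3  0  1
11) 1  1  1  2
0  3  1  2
1  3  2  3
3  3  2  2
2  3  0  1
12) 1  1  1  2
0  3  1  2
2  3  2  3
3  3  2  2
2  3  0  1
13) 1  1  1  2
0  3  1  2
3  3  2  3
3  3  2  2
2  3  0  1
14) 1  2  1  2
2  0  2  2
2  2  3  3
2  2  3  2
0  1  1  1
15) 1  2  1  2
2  0  2  2
3  2  3  3
2  2  3  2
0  1  1  1
16) 1  2  1  2
3  0  2  2
0  3  3  3
3  2  3  2
0  1  1  1
17) 1  2  1  2
3  0  2  2
1  3  3  3
3  2  3  2
0  1  1  1

36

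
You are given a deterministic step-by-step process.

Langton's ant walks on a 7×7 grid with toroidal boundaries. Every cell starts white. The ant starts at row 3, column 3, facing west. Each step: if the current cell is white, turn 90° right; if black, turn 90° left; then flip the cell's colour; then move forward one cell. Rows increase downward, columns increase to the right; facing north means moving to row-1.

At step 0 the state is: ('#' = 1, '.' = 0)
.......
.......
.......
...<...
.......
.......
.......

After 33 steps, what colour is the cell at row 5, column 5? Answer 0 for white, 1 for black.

0

[0] .......
.......
.......
...<...
.......
.......
.......
[1] .......
.......
...^...
...#...
.......
.......
.......
[2] .......
.......
...#>..
...#...
.......
.......
.......
[3] .......
.......
...##..
...#v..
.......
.......
.......
[4] .......
.......
...##..
...<#..
.......
.......
.......
[5] .......
.......
...##..
....#..
...v...
.......
.......
[6] .......
.......
...##..
....#..
..<#...
.......
.......
[7] .......
.......
...##..
..^.#..
..##...
.......
.......
[8] .......
.......
...##..
..#>#..
..##...
.......
.......
[9] .......
.......
...##..
..###..
..#v...
.......
.......
[10] .......
.......
...##..
..###..
..#.>..
.......
.......
[11] .......
.......
...##..
..###..
..#.#..
....v..
.......
[12] .......
.......
...##..
..###..
..#.#..
...<#..
.......
[13] .......
.......
...##..
..###..
..#^#..
...##..
.......
[14] .......
.......
...##..
..###..
..##>..
...##..
.......
[15] .......
.......
...##..
..##^..
..##...
...##..
.......
[16] .......
.......
...##..
..#<...
..##...
...##..
.......
[17] .......
.......
...##..
..#....
..#v...
...##..
.......
[18] .......
.......
...##..
..#....
..#.>..
...##..
.......
[19] .......
.......
...##..
..#....
..#.#..
...#v..
.......
[20] .......
.......
...##..
..#....
..#.#..
...#.>.
.......
[21] .......
.......
...##..
..#....
..#.#..
...#.#.
.....v.
[22] .......
.......
...##..
..#....
..#.#..
...#.#.
....<#.
[23] .......
.......
...##..
..#....
..#.#..
...#^#.
....##.
[24] .......
.......
...##..
..#....
..#.#..
...##>.
....##.
[25] .......
.......
...##..
..#....
..#.#^.
...##..
....##.
[26] .......
.......
...##..
..#....
..#.##>
...##..
....##.
[27] .......
.......
...##..
..#....
..#.###
...##.v
....##.
[28] .......
.......
...##..
..#....
..#.###
...##<#
....##.
[29] .......
.......
...##..
..#....
..#.#^#
...####
....##.
[30] .......
.......
...##..
..#....
..#.<.#
...####
....##.
[31] .......
.......
...##..
..#....
..#...#
...#v##
....##.
[32] .......
.......
...##..
..#....
..#...#
...#.>#
....##.
[33] .......
.......
...##..
..#....
..#..^#
...#..#
....##.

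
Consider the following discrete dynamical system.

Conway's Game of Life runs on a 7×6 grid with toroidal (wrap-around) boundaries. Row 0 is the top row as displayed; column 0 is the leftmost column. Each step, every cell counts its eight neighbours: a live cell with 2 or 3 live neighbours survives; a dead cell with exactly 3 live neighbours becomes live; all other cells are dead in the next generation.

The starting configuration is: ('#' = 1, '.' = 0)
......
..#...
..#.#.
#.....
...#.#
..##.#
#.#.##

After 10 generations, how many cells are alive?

gen 0: ......
..#...
..#.#.
#.....
...#.#
..##.#
#.#.##
gen 1: .#.#.#
...#..
.#.#..
...###
#.##.#
.##...
###.##
gen 2: .#.#.#
#..#..
...#..
.#...#
#....#
......
....##
gen 3: ..##.#
#..#..
#.#.#.
....##
#....#
#...#.
#...##
gen 4: .###..
#.....
##..#.
.#.##.
#.....
.#..#.
##....
gen 5: ..#...
#..#.#
#####.
.####.
######
.#...#
#..#..
gen 6: ######
#....#
......
......
......
......
###...
gen 7: ...##.
..##..
......
......
......
.#....
....#.
gen 8: ..#.#.
..###.
......
......
......
......
...##.
gen 9: ..#..#
..#.#.
...#..
......
......
......
...##.
gen 10: ..#..#
..#.#.
...#..
......
......
......
...##.

7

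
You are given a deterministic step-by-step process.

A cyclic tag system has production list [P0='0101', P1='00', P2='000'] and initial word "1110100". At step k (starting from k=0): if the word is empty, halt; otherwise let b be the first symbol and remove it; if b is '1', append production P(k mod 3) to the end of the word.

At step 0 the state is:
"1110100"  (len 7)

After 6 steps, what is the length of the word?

gen 0: "1110100"  (len 7)
gen 1: "1101000101"  (len 10)
gen 2: "10100010100"  (len 11)
gen 3: "0100010100000"  (len 13)
gen 4: "100010100000"  (len 12)
gen 5: "0001010000000"  (len 13)
gen 6: "001010000000"  (len 12)

12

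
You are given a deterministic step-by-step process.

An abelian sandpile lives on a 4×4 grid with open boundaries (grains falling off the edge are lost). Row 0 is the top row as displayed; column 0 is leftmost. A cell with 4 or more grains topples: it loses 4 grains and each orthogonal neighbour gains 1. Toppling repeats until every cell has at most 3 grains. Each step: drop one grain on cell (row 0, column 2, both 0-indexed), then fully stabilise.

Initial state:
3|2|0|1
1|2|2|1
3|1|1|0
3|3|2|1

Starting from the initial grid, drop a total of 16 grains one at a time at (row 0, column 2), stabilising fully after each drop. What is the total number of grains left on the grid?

30

gen 0: 3|2|0|1
1|2|2|1
3|1|1|0
3|3|2|1
gen 1: 3|2|1|1
1|2|2|1
3|1|1|0
3|3|2|1
gen 2: 3|2|2|1
1|2|2|1
3|1|1|0
3|3|2|1
gen 3: 3|2|3|1
1|2|2|1
3|1|1|0
3|3|2|1
gen 4: 3|3|0|2
1|2|3|1
3|1|1|0
3|3|2|1
gen 5: 3|3|1|2
1|2|3|1
3|1|1|0
3|3|2|1
gen 6: 3|3|2|2
1|2|3|1
3|1|1|0
3|3|2|1
gen 7: 3|3|3|2
1|2|3|1
3|1|1|0
3|3|2|1
gen 8: 0|2|2|3
3|0|1|2
3|2|2|0
3|3|2|1
gen 9: 0|2|3|3
3|0|1|2
3|2|2|0
3|3|2|1
gen 10: 0|3|1|0
3|0|2|3
3|2|2|0
3|3|2|1
gen 11: 0|3|2|0
3|0|2|3
3|2|2|0
3|3|2|1
gen 12: 0|3|3|0
3|0|2|3
3|2|2|0
3|3|2|1
gen 13: 1|0|1|1
3|1|3|3
3|2|2|0
3|3|2|1
gen 14: 1|0|2|1
3|1|3|3
3|2|2|0
3|3|2|1
gen 15: 1|0|3|1
3|1|3|3
3|2|2|0
3|3|2|1
gen 16: 1|1|1|3
3|2|1|0
3|2|3|1
3|3|2|1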